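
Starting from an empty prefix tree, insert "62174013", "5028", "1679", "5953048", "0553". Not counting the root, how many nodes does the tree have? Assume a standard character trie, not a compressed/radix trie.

Trace insertions, counting only characters that open a new branch:
  "62174013" → 8 new (6, 2, 1, 7, 4, 0, 1, 3)
  "5028" → 4 new (5, 0, 2, 8)
  "1679" → 4 new (1, 6, 7, 9)
  "5953048" → prefix "5" already present; 6 new (9, 5, 3, 0, 4, 8)
  "0553" → 4 new (0, 5, 5, 3)
Total nodes = 8 + 4 + 4 + 6 + 4 = 26

26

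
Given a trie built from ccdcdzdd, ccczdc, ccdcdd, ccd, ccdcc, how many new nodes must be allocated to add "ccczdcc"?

1

"ccczdc" is already a path in the trie; the remaining "c" must be added.
New nodes needed: |"ccczdcc"| − 6 = 7 − 6 = 1.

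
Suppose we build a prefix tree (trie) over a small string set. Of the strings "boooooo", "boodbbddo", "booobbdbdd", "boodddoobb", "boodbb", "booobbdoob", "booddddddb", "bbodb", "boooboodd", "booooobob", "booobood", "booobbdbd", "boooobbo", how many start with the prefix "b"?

13

Traverse to the node for "b", then collect every word in that subtree.
Matches: "bbodb", "boodbb", "boodbbddo", "booddddddb", "boodddoobb", "booobbdbd", "booobbdbdd", "booobbdoob", "booobood", "boooboodd", "boooobbo", "booooobob", "boooooo"
Count: 13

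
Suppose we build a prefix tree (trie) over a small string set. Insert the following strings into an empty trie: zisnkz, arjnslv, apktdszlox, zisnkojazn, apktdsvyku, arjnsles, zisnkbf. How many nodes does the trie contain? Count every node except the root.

35

Trace insertions, counting only characters that open a new branch:
  "zisnkz" → 6 new (z, i, s, n, k, z)
  "arjnslv" → 7 new (a, r, j, n, s, l, v)
  "apktdszlox" → prefix "a" already present; 9 new (p, k, t, d, s, z, l, o, x)
  "zisnkojazn" → prefix "zisnk" already present; 5 new (o, j, a, z, n)
  "apktdsvyku" → prefix "apktds" already present; 4 new (v, y, k, u)
  "arjnsles" → prefix "arjnsl" already present; 2 new (e, s)
  "zisnkbf" → prefix "zisnk" already present; 2 new (b, f)
Total nodes = 6 + 7 + 9 + 5 + 4 + 2 + 2 = 35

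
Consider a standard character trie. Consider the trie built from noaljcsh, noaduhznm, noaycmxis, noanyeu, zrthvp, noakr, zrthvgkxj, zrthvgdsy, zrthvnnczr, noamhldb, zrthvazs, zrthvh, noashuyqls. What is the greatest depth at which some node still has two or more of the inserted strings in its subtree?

6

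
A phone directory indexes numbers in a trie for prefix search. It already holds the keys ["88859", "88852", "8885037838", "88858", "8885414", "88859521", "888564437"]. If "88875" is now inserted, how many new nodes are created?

2

The longest prefix of "88875" already in the trie is "888" (length 3).
New nodes needed: |"88875"| − 3 = 5 − 3 = 2.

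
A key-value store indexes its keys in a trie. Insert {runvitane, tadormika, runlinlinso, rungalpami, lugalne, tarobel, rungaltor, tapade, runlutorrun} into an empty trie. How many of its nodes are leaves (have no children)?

A leaf is a node with no children — equivalently, the end of a word that is not a proper prefix of any other stored word.
Those words: "lugalne", "rungalpami", "rungaltor", "runlinlinso", "runlutorrun", "runvitane", "tadormika", "tapade", "tarobel"
Leaf count: 9

9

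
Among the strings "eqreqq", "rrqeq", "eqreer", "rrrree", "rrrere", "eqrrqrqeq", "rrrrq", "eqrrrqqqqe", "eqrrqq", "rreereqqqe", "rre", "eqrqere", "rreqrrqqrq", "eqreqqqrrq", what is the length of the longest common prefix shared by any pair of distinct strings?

6

Look for the deepest trie node that still has at least two words in its subtree.
"eqreqq" and "eqreqqqrrq" agree on "eqreqq" (6 characters) before diverging; nothing deeper is shared.
Longest shared-prefix length: 6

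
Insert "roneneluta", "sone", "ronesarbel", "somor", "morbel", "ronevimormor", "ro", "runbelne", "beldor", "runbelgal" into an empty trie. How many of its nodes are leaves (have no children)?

A leaf is a node with no children — equivalently, the end of a word that is not a proper prefix of any other stored word.
Those words: "beldor", "morbel", "roneneluta", "ronesarbel", "ronevimormor", "runbelgal", "runbelne", "somor", "sone"
Leaf count: 9

9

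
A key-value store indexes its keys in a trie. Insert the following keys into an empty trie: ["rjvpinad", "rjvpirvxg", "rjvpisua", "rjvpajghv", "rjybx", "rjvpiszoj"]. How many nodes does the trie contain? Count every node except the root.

26

Count nodes per top-level branch (shared prefixes stored once):
  'r'-branch (rjvpajghv, rjvpinad, rjvpirvxg, rjvpisua, rjvpiszoj, rjybx): 26 nodes
Sum: 26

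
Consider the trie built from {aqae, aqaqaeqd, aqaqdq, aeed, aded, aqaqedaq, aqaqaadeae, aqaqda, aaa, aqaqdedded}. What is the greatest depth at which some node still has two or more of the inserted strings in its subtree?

5

The deepest shared node is where two words last agree before diverging.
e.g. "aqaqaadeae" and "aqaqaeqd" share the prefix "aqaqa" of length 5; no pair shares a longer one.
Longest shared-prefix length: 5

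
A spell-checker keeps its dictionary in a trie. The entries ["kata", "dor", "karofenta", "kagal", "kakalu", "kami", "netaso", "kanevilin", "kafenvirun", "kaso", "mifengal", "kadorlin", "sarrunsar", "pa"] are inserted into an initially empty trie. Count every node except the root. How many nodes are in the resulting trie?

For each word, the new-node count is its length minus the longest prefix already in the trie:
  "kata" → 4 new (k, a, t, a)
  "dor" → 3 new (d, o, r)
  "karofenta" → prefix "ka" already present; 7 new (r, o, f, e, n, t, a)
  "kagal" → prefix "ka" already present; 3 new (g, a, l)
  "kakalu" → prefix "ka" already present; 4 new (k, a, l, u)
  "kami" → prefix "ka" already present; 2 new (m, i)
  "netaso" → 6 new (n, e, t, a, s, o)
  "kanevilin" → prefix "ka" already present; 7 new (n, e, v, i, l, i, n)
  "kafenvirun" → prefix "ka" already present; 8 new (f, e, n, v, i, r, u, n)
  "kaso" → prefix "ka" already present; 2 new (s, o)
  "mifengal" → 8 new (m, i, f, e, n, g, a, l)
  "kadorlin" → prefix "ka" already present; 6 new (d, o, r, l, i, n)
  "sarrunsar" → 9 new (s, a, r, r, u, n, s, a, r)
  "pa" → 2 new (p, a)
Total nodes = 4 + 3 + 7 + 3 + 4 + 2 + 6 + 7 + 8 + 2 + 8 + 6 + 9 + 2 = 71

71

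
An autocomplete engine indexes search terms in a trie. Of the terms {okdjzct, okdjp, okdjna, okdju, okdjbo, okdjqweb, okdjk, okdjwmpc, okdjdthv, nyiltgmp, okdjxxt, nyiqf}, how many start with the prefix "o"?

Filter for entries beginning with "o":
Words under "o": okdjbo, okdjdthv, okdjk, okdjna, okdjp, okdjqweb, okdju, okdjwmpc, okdjxxt, okdjzct
Count: 10

10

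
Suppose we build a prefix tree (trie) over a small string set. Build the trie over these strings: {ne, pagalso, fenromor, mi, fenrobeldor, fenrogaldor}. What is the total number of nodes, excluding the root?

31

Trace insertions, counting only characters that open a new branch:
  "ne" → 2 new (n, e)
  "pagalso" → 7 new (p, a, g, a, l, s, o)
  "fenromor" → 8 new (f, e, n, r, o, m, o, r)
  "mi" → 2 new (m, i)
  "fenrobeldor" → prefix "fenro" already present; 6 new (b, e, l, d, o, r)
  "fenrogaldor" → prefix "fenro" already present; 6 new (g, a, l, d, o, r)
Total nodes = 2 + 7 + 8 + 2 + 6 + 6 = 31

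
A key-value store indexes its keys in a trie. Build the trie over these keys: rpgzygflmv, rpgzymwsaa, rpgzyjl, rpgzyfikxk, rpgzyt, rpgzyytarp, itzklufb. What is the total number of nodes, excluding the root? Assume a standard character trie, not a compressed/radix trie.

36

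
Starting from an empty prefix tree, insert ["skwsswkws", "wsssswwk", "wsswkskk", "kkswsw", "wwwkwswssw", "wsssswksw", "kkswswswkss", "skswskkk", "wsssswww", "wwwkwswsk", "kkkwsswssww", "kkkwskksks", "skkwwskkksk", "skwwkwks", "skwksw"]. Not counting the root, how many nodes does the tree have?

84

Insert word by word; a character creates a node only if that edge doesn't already exist:
  "skwsswkws" → 9 new (s, k, w, s, s, w, k, w, s)
  "wsssswwk" → 8 new (w, s, s, s, s, w, w, k)
  "wsswkskk" → prefix "wss" already present; 5 new (w, k, s, k, k)
  "kkswsw" → 6 new (k, k, s, w, s, w)
  "wwwkwswssw" → prefix "w" already present; 9 new (w, w, k, w, s, w, s, s, w)
  "wsssswksw" → prefix "wssssw" already present; 3 new (k, s, w)
  "kkswswswkss" → prefix "kkswsw" already present; 5 new (s, w, k, s, s)
  "skswskkk" → prefix "sk" already present; 6 new (s, w, s, k, k, k)
  "wsssswww" → prefix "wssssww" already present; 1 new (w)
  "wwwkwswsk" → prefix "wwwkwsws" already present; 1 new (k)
  "kkkwsswssww" → prefix "kk" already present; 9 new (k, w, s, s, w, s, s, w, w)
  "kkkwskksks" → prefix "kkkws" already present; 5 new (k, k, s, k, s)
  "skkwwskkksk" → prefix "sk" already present; 9 new (k, w, w, s, k, k, k, s, k)
  "skwwkwks" → prefix "skw" already present; 5 new (w, k, w, k, s)
  "skwksw" → prefix "skw" already present; 3 new (k, s, w)
Total nodes = 9 + 8 + 5 + 6 + 9 + 3 + 5 + 6 + 1 + 1 + 9 + 5 + 9 + 5 + 3 = 84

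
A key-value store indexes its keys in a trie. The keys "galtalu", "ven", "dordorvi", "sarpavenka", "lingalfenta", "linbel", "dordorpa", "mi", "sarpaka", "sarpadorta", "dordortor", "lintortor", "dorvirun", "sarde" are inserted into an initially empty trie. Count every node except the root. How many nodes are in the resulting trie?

Trace insertions, counting only characters that open a new branch:
  "galtalu" → 7 new (g, a, l, t, a, l, u)
  "ven" → 3 new (v, e, n)
  "dordorvi" → 8 new (d, o, r, d, o, r, v, i)
  "sarpavenka" → 10 new (s, a, r, p, a, v, e, n, k, a)
  "lingalfenta" → 11 new (l, i, n, g, a, l, f, e, n, t, a)
  "linbel" → prefix "lin" already present; 3 new (b, e, l)
  "dordorpa" → prefix "dordor" already present; 2 new (p, a)
  "mi" → 2 new (m, i)
  "sarpaka" → prefix "sarpa" already present; 2 new (k, a)
  "sarpadorta" → prefix "sarpa" already present; 5 new (d, o, r, t, a)
  "dordortor" → prefix "dordor" already present; 3 new (t, o, r)
  "lintortor" → prefix "lin" already present; 6 new (t, o, r, t, o, r)
  "dorvirun" → prefix "dor" already present; 5 new (v, i, r, u, n)
  "sarde" → prefix "sar" already present; 2 new (d, e)
Total nodes = 7 + 3 + 8 + 10 + 11 + 3 + 2 + 2 + 2 + 5 + 3 + 6 + 5 + 2 = 69

69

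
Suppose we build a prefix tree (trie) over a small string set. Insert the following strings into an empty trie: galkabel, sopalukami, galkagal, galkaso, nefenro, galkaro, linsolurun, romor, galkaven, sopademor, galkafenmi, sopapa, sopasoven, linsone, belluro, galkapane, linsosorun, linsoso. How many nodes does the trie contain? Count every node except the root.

Trace insertions, counting only characters that open a new branch:
  "galkabel" → 8 new (g, a, l, k, a, b, e, l)
  "sopalukami" → 10 new (s, o, p, a, l, u, k, a, m, i)
  "galkagal" → prefix "galka" already present; 3 new (g, a, l)
  "galkaso" → prefix "galka" already present; 2 new (s, o)
  "nefenro" → 7 new (n, e, f, e, n, r, o)
  "galkaro" → prefix "galka" already present; 2 new (r, o)
  "linsolurun" → 10 new (l, i, n, s, o, l, u, r, u, n)
  "romor" → 5 new (r, o, m, o, r)
  "galkaven" → prefix "galka" already present; 3 new (v, e, n)
  "sopademor" → prefix "sopa" already present; 5 new (d, e, m, o, r)
  "galkafenmi" → prefix "galka" already present; 5 new (f, e, n, m, i)
  "sopapa" → prefix "sopa" already present; 2 new (p, a)
  "sopasoven" → prefix "sopa" already present; 5 new (s, o, v, e, n)
  "linsone" → prefix "linso" already present; 2 new (n, e)
  "belluro" → 7 new (b, e, l, l, u, r, o)
  "galkapane" → prefix "galka" already present; 4 new (p, a, n, e)
  "linsosorun" → prefix "linso" already present; 5 new (s, o, r, u, n)
  "linsoso" → prefix "linsoso" already present; 0 new (none)
Total nodes = 8 + 10 + 3 + 2 + 7 + 2 + 10 + 5 + 3 + 5 + 5 + 2 + 5 + 2 + 7 + 4 + 5 + 0 = 85

85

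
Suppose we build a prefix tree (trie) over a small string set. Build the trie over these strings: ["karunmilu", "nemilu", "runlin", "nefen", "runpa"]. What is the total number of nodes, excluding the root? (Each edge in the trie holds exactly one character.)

Trie structure (* marks end of a word):
(root)
├─ k
│  └─ a
│     └─ r
│        └─ u
│           └─ n
│              └─ m
│                 └─ i
│                    └─ l
│                       └─ u *
├─ n
│  └─ e
│     ├─ f
│     │  └─ e
│     │     └─ n *
│     └─ m
│        └─ i
│           └─ l
│              └─ u *
└─ r
   └─ u
      └─ n
         ├─ l
         │  └─ i
         │     └─ n *
         └─ p
            └─ a *
Counting every labelled node above: 26.

26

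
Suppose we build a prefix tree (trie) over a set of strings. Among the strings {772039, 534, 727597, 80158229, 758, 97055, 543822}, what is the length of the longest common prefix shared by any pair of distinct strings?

Equivalently: take the maximum, over all pairs, of their longest common prefix length.
e.g. "534" and "543822" share the prefix "5" of length 1; no pair shares a longer one.
Longest shared-prefix length: 1

1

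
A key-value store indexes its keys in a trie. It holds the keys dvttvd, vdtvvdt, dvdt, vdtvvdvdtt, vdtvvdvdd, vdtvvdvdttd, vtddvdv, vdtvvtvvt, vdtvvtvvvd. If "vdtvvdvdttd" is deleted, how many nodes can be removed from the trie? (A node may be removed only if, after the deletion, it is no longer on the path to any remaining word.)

Walk "vdtvvdvdttd" from the leaf back toward the root, removing each node that no remaining word uses.
The suffix "d" (1 node) is used only by "vdtvvdvdttd"; "vdtvvdvdtt" is itself a stored word, so pruning stops there.
Nodes removed: 1

1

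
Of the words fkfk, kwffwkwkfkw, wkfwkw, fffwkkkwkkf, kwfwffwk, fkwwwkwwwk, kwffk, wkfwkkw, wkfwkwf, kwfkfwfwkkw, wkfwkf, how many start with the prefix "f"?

3

Walk to "f"; the words in its subtree are exactly those with that prefix.
Words under "f": fffwkkkwkkf, fkfk, fkwwwkwwwk
Count: 3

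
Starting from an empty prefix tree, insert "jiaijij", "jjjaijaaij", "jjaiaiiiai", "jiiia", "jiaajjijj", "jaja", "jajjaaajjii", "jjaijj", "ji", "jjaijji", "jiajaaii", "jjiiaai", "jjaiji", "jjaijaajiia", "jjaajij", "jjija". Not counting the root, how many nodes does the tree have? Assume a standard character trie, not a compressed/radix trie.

70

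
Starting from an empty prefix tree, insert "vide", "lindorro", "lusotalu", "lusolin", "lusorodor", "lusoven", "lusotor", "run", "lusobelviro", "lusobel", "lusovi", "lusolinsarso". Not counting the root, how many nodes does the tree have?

Trace insertions, counting only characters that open a new branch:
  "vide" → 4 new (v, i, d, e)
  "lindorro" → 8 new (l, i, n, d, o, r, r, o)
  "lusotalu" → prefix "l" already present; 7 new (u, s, o, t, a, l, u)
  "lusolin" → prefix "luso" already present; 3 new (l, i, n)
  "lusorodor" → prefix "luso" already present; 5 new (r, o, d, o, r)
  "lusoven" → prefix "luso" already present; 3 new (v, e, n)
  "lusotor" → prefix "lusot" already present; 2 new (o, r)
  "run" → 3 new (r, u, n)
  "lusobelviro" → prefix "luso" already present; 7 new (b, e, l, v, i, r, o)
  "lusobel" → prefix "lusobel" already present; 0 new (none)
  "lusovi" → prefix "lusov" already present; 1 new (i)
  "lusolinsarso" → prefix "lusolin" already present; 5 new (s, a, r, s, o)
Total nodes = 4 + 8 + 7 + 3 + 5 + 3 + 2 + 3 + 7 + 0 + 1 + 5 = 48

48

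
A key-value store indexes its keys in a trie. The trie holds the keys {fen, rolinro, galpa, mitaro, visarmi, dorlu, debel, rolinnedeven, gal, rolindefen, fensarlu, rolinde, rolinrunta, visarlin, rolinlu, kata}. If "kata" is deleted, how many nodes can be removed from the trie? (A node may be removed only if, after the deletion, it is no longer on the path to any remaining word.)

A node on "kata"'s path can go only if nothing else ends at it or branches off below it.
No other word shares any prefix with "kata", so all 4 of its nodes go.
Nodes removed: 4

4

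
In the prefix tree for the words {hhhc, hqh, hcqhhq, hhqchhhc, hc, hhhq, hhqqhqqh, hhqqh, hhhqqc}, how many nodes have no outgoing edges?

Leaves are exactly the stored words that no other stored word extends.
Those words: "hcqhhq", "hhhc", "hhhqqc", "hhqchhhc", "hhqqhqqh", "hqh"
Leaf count: 6

6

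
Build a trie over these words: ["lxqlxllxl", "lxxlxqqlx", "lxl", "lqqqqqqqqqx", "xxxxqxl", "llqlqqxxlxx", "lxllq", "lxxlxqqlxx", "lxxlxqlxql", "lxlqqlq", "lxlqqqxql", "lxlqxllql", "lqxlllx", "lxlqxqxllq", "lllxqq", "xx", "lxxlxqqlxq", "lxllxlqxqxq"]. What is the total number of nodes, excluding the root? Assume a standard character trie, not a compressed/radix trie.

86

Insert word by word; a character creates a node only if that edge doesn't already exist:
  "lxqlxllxl" → 9 new (l, x, q, l, x, l, l, x, l)
  "lxxlxqqlx" → prefix "lx" already present; 7 new (x, l, x, q, q, l, x)
  "lxl" → prefix "lx" already present; 1 new (l)
  "lqqqqqqqqqx" → prefix "l" already present; 10 new (q, q, q, q, q, q, q, q, q, x)
  "xxxxqxl" → 7 new (x, x, x, x, q, x, l)
  "llqlqqxxlxx" → prefix "l" already present; 10 new (l, q, l, q, q, x, x, l, x, x)
  "lxllq" → prefix "lxl" already present; 2 new (l, q)
  "lxxlxqqlxx" → prefix "lxxlxqqlx" already present; 1 new (x)
  "lxxlxqlxql" → prefix "lxxlxq" already present; 4 new (l, x, q, l)
  "lxlqqlq" → prefix "lxl" already present; 4 new (q, q, l, q)
  "lxlqqqxql" → prefix "lxlqq" already present; 4 new (q, x, q, l)
  "lxlqxllql" → prefix "lxlq" already present; 5 new (x, l, l, q, l)
  "lqxlllx" → prefix "lq" already present; 5 new (x, l, l, l, x)
  "lxlqxqxllq" → prefix "lxlqx" already present; 5 new (q, x, l, l, q)
  "lllxqq" → prefix "ll" already present; 4 new (l, x, q, q)
  "xx" → prefix "xx" already present; 0 new (none)
  "lxxlxqqlxq" → prefix "lxxlxqqlx" already present; 1 new (q)
  "lxllxlqxqxq" → prefix "lxll" already present; 7 new (x, l, q, x, q, x, q)
Total nodes = 9 + 7 + 1 + 10 + 7 + 10 + 2 + 1 + 4 + 4 + 4 + 5 + 5 + 5 + 4 + 0 + 1 + 7 = 86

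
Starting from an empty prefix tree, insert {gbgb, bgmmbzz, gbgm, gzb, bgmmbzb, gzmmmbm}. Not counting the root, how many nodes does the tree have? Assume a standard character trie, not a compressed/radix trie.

20

For each word, the new-node count is its length minus the longest prefix already in the trie:
  "gbgb" → 4 new (g, b, g, b)
  "bgmmbzz" → 7 new (b, g, m, m, b, z, z)
  "gbgm" → prefix "gbg" already present; 1 new (m)
  "gzb" → prefix "g" already present; 2 new (z, b)
  "bgmmbzb" → prefix "bgmmbz" already present; 1 new (b)
  "gzmmmbm" → prefix "gz" already present; 5 new (m, m, m, b, m)
Total nodes = 4 + 7 + 1 + 2 + 1 + 5 = 20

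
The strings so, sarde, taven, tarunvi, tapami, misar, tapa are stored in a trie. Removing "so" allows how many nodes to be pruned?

1

After clearing the end-marker at "so", prune upward until reaching a node still needed by another word.
The suffix "o" (1 node) is used only by "so"; the node for "s" still has the child "a", so pruning stops there.
Nodes removed: 1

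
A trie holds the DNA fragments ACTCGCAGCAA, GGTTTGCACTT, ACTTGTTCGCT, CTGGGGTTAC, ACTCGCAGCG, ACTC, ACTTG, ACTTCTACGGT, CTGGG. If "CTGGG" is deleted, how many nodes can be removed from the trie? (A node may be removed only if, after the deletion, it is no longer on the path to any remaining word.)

A node on "CTGGG"'s path can go only if nothing else ends at it or branches off below it.
Every node on "CTGGG" is still needed (e.g. by "CTGGGGTTAC"), so nothing is freed.
Nodes removed: 0

0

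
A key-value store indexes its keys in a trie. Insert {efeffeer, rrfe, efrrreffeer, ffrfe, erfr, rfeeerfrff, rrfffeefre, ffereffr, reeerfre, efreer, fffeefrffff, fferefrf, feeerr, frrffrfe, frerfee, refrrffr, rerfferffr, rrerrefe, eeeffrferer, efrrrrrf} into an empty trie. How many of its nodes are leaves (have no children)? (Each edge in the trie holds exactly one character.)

Leaves are exactly the stored words that no other stored word extends.
Those words: "eeeffrferer", "efeffeer", "efreer", "efrrreffeer", "efrrrrrf", "erfr", "feeerr", "ffereffr", "fferefrf", "fffeefrffff", "ffrfe", "frerfee", "frrffrfe", "reeerfre", "refrrffr", "rerfferffr", "rfeeerfrff", "rrerrefe", "rrfe", "rrfffeefre"
Leaf count: 20

20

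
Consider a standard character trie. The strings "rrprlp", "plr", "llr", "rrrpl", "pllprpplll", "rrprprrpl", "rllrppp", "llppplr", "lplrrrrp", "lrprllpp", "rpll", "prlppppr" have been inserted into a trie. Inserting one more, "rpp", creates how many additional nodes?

1

"rp" is already a path in the trie; the remaining "p" must be added.
Each of the 1 remaining characters creates one node.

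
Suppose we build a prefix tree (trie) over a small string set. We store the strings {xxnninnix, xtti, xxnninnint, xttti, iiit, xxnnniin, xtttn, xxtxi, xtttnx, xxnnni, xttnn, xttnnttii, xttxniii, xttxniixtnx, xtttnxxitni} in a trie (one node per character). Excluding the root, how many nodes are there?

49

Trace insertions, counting only characters that open a new branch:
  "xxnninnix" → 9 new (x, x, n, n, i, n, n, i, x)
  "xtti" → prefix "x" already present; 3 new (t, t, i)
  "xxnninnint" → prefix "xxnninni" already present; 2 new (n, t)
  "xttti" → prefix "xtt" already present; 2 new (t, i)
  "iiit" → 4 new (i, i, i, t)
  "xxnnniin" → prefix "xxnn" already present; 4 new (n, i, i, n)
  "xtttn" → prefix "xttt" already present; 1 new (n)
  "xxtxi" → prefix "xx" already present; 3 new (t, x, i)
  "xtttnx" → prefix "xtttn" already present; 1 new (x)
  "xxnnni" → prefix "xxnnni" already present; 0 new (none)
  "xttnn" → prefix "xtt" already present; 2 new (n, n)
  "xttnnttii" → prefix "xttnn" already present; 4 new (t, t, i, i)
  "xttxniii" → prefix "xtt" already present; 5 new (x, n, i, i, i)
  "xttxniixtnx" → prefix "xttxnii" already present; 4 new (x, t, n, x)
  "xtttnxxitni" → prefix "xtttnx" already present; 5 new (x, i, t, n, i)
Total nodes = 9 + 3 + 2 + 2 + 4 + 4 + 1 + 3 + 1 + 0 + 2 + 4 + 5 + 4 + 5 = 49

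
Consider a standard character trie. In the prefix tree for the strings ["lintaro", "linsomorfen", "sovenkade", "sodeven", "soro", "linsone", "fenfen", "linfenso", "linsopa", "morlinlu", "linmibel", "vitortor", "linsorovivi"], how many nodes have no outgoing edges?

13

Leaves are exactly the stored words that no other stored word extends.
Those words: "fenfen", "linfenso", "linmibel", "linsomorfen", "linsone", "linsopa", "linsorovivi", "lintaro", "morlinlu", "sodeven", "soro", "sovenkade", "vitortor"
Leaf count: 13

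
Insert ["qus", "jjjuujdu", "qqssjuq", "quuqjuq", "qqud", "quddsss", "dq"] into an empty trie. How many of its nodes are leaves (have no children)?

Leaves are exactly the stored words that no other stored word extends.
Those words: "dq", "jjjuujdu", "qqssjuq", "qqud", "quddsss", "qus", "quuqjuq"
Leaf count: 7

7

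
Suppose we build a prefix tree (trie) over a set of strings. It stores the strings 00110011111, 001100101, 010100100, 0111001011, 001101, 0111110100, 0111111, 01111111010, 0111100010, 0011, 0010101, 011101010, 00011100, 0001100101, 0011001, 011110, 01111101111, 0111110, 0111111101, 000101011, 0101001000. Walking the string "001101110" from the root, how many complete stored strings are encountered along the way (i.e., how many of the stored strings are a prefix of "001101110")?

2

Traverse "001101110" character by character; count nodes along the way that are marked as word ends.
Prefixes of the query that are stored words: "0011", "001101"
Count: 2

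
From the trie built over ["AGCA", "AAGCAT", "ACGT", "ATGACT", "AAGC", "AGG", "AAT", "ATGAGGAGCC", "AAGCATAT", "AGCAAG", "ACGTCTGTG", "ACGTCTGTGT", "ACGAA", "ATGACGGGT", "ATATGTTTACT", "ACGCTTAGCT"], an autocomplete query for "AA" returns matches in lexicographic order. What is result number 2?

Words with prefix "AA", in lexicographic order: "AAGC", "AAGCAT", "AAGCATAT", "AAT"
The 2nd is AAGCAT.

AAGCAT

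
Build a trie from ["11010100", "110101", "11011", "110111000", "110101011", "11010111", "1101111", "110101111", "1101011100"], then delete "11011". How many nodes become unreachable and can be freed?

Walk "11011" from the leaf back toward the root, removing each node that no remaining word uses.
Every node on "11011" is still needed (e.g. by "110111000"), so nothing is freed.
Nodes removed: 0

0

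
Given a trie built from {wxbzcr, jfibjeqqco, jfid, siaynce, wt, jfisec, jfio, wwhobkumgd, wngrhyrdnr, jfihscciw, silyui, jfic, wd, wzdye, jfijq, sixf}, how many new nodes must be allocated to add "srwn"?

3

Walking "srwn" from the root, the first 1 characters ("s") follow existing edges; "r" is the first miss.
Each of the 3 remaining characters creates one node.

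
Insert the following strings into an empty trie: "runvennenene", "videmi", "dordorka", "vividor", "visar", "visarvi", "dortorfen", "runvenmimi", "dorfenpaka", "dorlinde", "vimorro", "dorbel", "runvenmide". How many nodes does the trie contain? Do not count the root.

68

Count nodes per top-level branch (shared prefixes stored once):
  'd'-branch (dorbel, dordorka, dorfenpaka, dorlinde, dortorfen): 29 nodes
  'r'-branch (runvenmide, runvenmimi, runvennenene): 18 nodes
  'v'-branch (videmi, vimorro, visar, visarvi, vividor): 21 nodes
Sum: 68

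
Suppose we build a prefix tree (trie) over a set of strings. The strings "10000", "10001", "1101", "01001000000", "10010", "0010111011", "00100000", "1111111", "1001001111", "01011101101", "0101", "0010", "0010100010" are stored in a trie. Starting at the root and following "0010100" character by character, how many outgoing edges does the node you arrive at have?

1

Follow the path "0010100" to its node, then look at its outgoing edges.
Characters that immediately follow "0010100" among the stored strings: {0}.
That node has 1 child edge.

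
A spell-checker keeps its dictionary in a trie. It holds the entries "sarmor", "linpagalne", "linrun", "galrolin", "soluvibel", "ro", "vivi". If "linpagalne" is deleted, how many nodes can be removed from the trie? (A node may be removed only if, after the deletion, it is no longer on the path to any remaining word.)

Walk "linpagalne" from the leaf back toward the root, removing each node that no remaining word uses.
The suffix "pagalne" (7 nodes) is used only by "linpagalne"; the node for "lin" still has the child "r", so pruning stops there.
Nodes removed: 7

7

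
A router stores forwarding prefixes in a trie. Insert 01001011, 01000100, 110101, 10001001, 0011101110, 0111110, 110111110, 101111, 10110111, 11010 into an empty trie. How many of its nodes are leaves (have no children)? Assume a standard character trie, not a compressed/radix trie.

A leaf is a node with no children — equivalently, the end of a word that is not a proper prefix of any other stored word.
Those words: "0011101110", "01000100", "01001011", "0111110", "10001001", "10110111", "101111", "110101", "110111110"
Leaf count: 9

9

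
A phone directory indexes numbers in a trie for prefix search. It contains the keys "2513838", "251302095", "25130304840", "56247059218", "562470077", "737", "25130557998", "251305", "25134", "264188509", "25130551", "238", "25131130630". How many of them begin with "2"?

10

Walk to "2"; the words in its subtree are exactly those with that prefix.
Matches: "238", "251302095", "25130304840", "251305", "25130551", "25130557998", "25131130630", "25134", "2513838", "264188509"
Count: 10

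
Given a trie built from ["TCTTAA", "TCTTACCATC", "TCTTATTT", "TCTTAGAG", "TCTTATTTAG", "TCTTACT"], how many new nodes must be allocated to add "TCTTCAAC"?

4

The longest prefix of "TCTTCAAC" already in the trie is "TCTT" (length 4).
New nodes needed: |"TCTTCAAC"| − 4 = 8 − 4 = 4.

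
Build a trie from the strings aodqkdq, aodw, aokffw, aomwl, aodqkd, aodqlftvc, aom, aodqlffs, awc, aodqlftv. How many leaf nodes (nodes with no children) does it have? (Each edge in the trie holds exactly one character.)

A leaf is a node with no children — equivalently, the end of a word that is not a proper prefix of any other stored word.
Those words: "aodqkdq", "aodqlffs", "aodqlftvc", "aodw", "aokffw", "aomwl", "awc"
Leaf count: 7

7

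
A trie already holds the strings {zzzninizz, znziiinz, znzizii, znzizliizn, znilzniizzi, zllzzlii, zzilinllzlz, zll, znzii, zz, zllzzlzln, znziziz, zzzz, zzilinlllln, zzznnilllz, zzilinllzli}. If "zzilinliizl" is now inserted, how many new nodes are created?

"zzilinl" is already a path in the trie; the remaining "iizl" must be added.
New nodes needed: |"zzilinliizl"| − 7 = 11 − 7 = 4.

4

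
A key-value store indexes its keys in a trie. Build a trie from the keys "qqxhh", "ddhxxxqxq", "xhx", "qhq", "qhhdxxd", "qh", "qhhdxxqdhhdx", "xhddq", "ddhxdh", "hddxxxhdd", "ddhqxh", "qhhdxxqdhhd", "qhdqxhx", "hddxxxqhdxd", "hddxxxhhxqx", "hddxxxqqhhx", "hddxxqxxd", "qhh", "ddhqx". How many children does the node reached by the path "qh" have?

3

Walk "qh" from the root, arriving at one node.
Distinct next characters after "qh": d, h, q.
That node has 3 child edges.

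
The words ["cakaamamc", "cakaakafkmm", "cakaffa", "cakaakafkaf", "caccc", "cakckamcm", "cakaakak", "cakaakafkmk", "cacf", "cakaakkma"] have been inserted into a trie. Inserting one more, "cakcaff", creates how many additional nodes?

3

The longest prefix of "cakcaff" already in the trie is "cakc" (length 4).
Each of the 3 remaining characters creates one node.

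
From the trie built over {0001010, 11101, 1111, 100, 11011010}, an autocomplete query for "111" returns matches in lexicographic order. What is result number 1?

11101

DFS of the "111" subtree visits, in order: "11101", "1111"
The 1st is 11101.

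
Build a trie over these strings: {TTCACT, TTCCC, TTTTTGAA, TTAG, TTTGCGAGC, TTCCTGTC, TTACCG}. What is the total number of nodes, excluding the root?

For each word, the new-node count is its length minus the longest prefix already in the trie:
  "TTCACT" → 6 new (T, T, C, A, C, T)
  "TTCCC" → prefix "TTC" already present; 2 new (C, C)
  "TTTTTGAA" → prefix "TT" already present; 6 new (T, T, T, G, A, A)
  "TTAG" → prefix "TT" already present; 2 new (A, G)
  "TTTGCGAGC" → prefix "TTT" already present; 6 new (G, C, G, A, G, C)
  "TTCCTGTC" → prefix "TTCC" already present; 4 new (T, G, T, C)
  "TTACCG" → prefix "TTA" already present; 3 new (C, C, G)
Total nodes = 6 + 2 + 6 + 2 + 6 + 4 + 3 = 29

29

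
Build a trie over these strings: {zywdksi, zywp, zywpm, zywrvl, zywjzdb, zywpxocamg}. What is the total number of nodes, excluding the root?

Count nodes per top-level branch (shared prefixes stored once):
  'z'-branch (zywdksi, zywjzdb, zywp, zywpm, zywpxocamg, zywrvl): 22 nodes
Sum: 22

22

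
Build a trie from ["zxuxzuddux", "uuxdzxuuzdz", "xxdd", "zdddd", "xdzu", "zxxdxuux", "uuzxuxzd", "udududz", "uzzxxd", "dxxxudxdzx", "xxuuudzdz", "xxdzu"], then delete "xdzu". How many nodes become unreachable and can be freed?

3

Walk "xdzu" from the leaf back toward the root, removing each node that no remaining word uses.
The suffix "dzu" (3 nodes) is used only by "xdzu"; the node for "x" still has the child "x", so pruning stops there.
Nodes removed: 3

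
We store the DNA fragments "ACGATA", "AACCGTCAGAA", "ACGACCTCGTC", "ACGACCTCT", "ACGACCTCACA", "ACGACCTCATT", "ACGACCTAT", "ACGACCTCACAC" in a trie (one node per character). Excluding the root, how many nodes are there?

32

Trace insertions, counting only characters that open a new branch:
  "ACGATA" → 6 new (A, C, G, A, T, A)
  "AACCGTCAGAA" → prefix "A" already present; 10 new (A, C, C, G, T, C, A, G, A, A)
  "ACGACCTCGTC" → prefix "ACGA" already present; 7 new (C, C, T, C, G, T, C)
  "ACGACCTCT" → prefix "ACGACCTC" already present; 1 new (T)
  "ACGACCTCACA" → prefix "ACGACCTC" already present; 3 new (A, C, A)
  "ACGACCTCATT" → prefix "ACGACCTCA" already present; 2 new (T, T)
  "ACGACCTAT" → prefix "ACGACCT" already present; 2 new (A, T)
  "ACGACCTCACAC" → prefix "ACGACCTCACA" already present; 1 new (C)
Total nodes = 6 + 10 + 7 + 1 + 3 + 2 + 2 + 1 = 32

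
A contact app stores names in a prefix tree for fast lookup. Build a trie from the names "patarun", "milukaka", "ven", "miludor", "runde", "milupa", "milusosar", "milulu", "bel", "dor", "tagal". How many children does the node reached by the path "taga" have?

1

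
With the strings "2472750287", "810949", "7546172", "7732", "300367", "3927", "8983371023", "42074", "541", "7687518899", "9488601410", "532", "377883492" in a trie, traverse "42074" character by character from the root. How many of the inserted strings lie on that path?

Walk "42074" from the root; an end-of-word marker is hit whenever a stored word is a prefix of "42074".
Prefixes of the query that are stored words: "42074"
Count: 1

1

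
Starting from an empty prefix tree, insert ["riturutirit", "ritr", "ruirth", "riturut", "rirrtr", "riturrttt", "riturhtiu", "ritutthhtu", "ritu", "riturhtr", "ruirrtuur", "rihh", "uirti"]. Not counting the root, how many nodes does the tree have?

48

Insert word by word; a character creates a node only if that edge doesn't already exist:
  "riturutirit" → 11 new (r, i, t, u, r, u, t, i, r, i, t)
  "ritr" → prefix "rit" already present; 1 new (r)
  "ruirth" → prefix "r" already present; 5 new (u, i, r, t, h)
  "riturut" → prefix "riturut" already present; 0 new (none)
  "rirrtr" → prefix "ri" already present; 4 new (r, r, t, r)
  "riturrttt" → prefix "ritur" already present; 4 new (r, t, t, t)
  "riturhtiu" → prefix "ritur" already present; 4 new (h, t, i, u)
  "ritutthhtu" → prefix "ritu" already present; 6 new (t, t, h, h, t, u)
  "ritu" → prefix "ritu" already present; 0 new (none)
  "riturhtr" → prefix "riturht" already present; 1 new (r)
  "ruirrtuur" → prefix "ruir" already present; 5 new (r, t, u, u, r)
  "rihh" → prefix "ri" already present; 2 new (h, h)
  "uirti" → 5 new (u, i, r, t, i)
Total nodes = 11 + 1 + 5 + 0 + 4 + 4 + 4 + 6 + 0 + 1 + 5 + 2 + 5 = 48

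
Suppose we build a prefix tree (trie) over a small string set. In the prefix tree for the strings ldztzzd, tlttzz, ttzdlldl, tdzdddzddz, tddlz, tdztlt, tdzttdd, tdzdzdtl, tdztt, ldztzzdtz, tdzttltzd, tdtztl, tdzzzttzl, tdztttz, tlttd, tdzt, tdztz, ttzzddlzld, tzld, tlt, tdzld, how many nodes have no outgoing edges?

Leaves are exactly the stored words that no other stored word extends.
Those words: "ldztzzdtz", "tddlz", "tdtztl", "tdzdddzddz", "tdzdzdtl", "tdzld", "tdztlt", "tdzttdd", "tdzttltzd", "tdztttz", "tdztz", "tdzzzttzl", "tlttd", "tlttzz", "ttzdlldl", "ttzzddlzld", "tzld"
Leaf count: 17

17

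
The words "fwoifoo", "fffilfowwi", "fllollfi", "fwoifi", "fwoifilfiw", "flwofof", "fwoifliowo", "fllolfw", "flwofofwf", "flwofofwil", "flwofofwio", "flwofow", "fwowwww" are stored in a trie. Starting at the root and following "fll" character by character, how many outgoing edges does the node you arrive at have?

1

The children of the "fll" node are the distinct next characters among strings starting with "fll".
Characters that immediately follow "fll" among the stored strings: {o}.
That node has 1 child edge.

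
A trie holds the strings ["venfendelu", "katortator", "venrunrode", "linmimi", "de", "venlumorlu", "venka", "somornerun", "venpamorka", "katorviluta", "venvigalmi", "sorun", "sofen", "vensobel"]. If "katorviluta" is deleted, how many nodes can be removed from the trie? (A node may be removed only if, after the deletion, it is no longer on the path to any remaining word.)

6

After clearing the end-marker at "katorviluta", prune upward until reaching a node still needed by another word.
The suffix "viluta" (6 nodes) is used only by "katorviluta"; the node for "kator" still has the child "t", so pruning stops there.
Nodes removed: 6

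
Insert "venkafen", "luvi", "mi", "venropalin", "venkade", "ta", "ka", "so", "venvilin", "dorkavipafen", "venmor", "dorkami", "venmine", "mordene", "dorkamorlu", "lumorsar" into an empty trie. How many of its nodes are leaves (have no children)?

Leaves are exactly the stored words that no other stored word extends.
Those words: "dorkami", "dorkamorlu", "dorkavipafen", "ka", "lumorsar", "luvi", "mi", "mordene", "so", "ta", "venkade", "venkafen", "venmine", "venmor", "venropalin", "venvilin"
Leaf count: 16

16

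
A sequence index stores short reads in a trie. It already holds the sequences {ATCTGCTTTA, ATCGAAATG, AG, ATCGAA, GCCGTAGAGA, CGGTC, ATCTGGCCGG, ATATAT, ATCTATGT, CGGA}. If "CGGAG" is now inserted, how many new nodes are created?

1

Walking "CGGAG" from the root, the first 4 characters ("CGGA") follow existing edges; "G" is the first miss.
So 5 − 4 = 1 new nodes.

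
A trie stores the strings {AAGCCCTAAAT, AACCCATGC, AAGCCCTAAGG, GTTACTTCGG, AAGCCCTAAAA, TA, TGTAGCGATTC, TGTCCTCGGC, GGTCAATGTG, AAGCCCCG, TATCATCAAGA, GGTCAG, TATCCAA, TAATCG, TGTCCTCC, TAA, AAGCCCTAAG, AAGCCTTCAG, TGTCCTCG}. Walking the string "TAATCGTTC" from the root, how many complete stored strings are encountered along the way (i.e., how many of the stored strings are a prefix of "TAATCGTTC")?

Check each prefix of "TAATCGTTC" against the stored set — each match is an end-marker on the path.
Prefixes of the query that are stored words: "TA", "TAA", "TAATCG"
Count: 3

3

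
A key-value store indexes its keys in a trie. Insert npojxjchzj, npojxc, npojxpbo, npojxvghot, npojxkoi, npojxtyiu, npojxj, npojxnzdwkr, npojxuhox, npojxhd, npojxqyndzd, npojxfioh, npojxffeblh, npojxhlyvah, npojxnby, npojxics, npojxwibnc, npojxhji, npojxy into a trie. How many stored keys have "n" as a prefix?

Filter for entries beginning with "n":
Matches: "npojxc", "npojxffeblh", "npojxfioh", "npojxhd", "npojxhji", "npojxhlyvah", "npojxics", "npojxj", "npojxjchzj", "npojxkoi", "npojxnby", "npojxnzdwkr", "npojxpbo", "npojxqyndzd", "npojxtyiu", "npojxuhox", "npojxvghot", "npojxwibnc", "npojxy"
Count: 19

19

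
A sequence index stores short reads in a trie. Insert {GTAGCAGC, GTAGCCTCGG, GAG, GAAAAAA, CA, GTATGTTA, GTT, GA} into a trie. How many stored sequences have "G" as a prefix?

Walk to "G"; the words in its subtree are exactly those with that prefix.
Matches: "GA", "GAAAAAA", "GAG", "GTAGCAGC", "GTAGCCTCGG", "GTATGTTA", "GTT"
Count: 7

7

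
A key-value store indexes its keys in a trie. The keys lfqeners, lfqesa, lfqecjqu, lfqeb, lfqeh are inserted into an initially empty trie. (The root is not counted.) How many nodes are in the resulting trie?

Trie structure (* marks end of a word):
(root)
└─ l
   └─ f
      └─ q
         └─ e
            ├─ b *
            ├─ c
            │  └─ j
            │     └─ q
            │        └─ u *
            ├─ h *
            ├─ n
            │  └─ e
            │     └─ r
            │        └─ s *
            └─ s
               └─ a *
Counting every labelled node above: 16.

16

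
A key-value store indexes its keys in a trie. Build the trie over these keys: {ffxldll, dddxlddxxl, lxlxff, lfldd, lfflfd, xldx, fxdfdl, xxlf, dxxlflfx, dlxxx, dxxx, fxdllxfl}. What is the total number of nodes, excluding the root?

60

Trace insertions, counting only characters that open a new branch:
  "ffxldll" → 7 new (f, f, x, l, d, l, l)
  "dddxlddxxl" → 10 new (d, d, d, x, l, d, d, x, x, l)
  "lxlxff" → 6 new (l, x, l, x, f, f)
  "lfldd" → prefix "l" already present; 4 new (f, l, d, d)
  "lfflfd" → prefix "lf" already present; 4 new (f, l, f, d)
  "xldx" → 4 new (x, l, d, x)
  "fxdfdl" → prefix "f" already present; 5 new (x, d, f, d, l)
  "xxlf" → prefix "x" already present; 3 new (x, l, f)
  "dxxlflfx" → prefix "d" already present; 7 new (x, x, l, f, l, f, x)
  "dlxxx" → prefix "d" already present; 4 new (l, x, x, x)
  "dxxx" → prefix "dxx" already present; 1 new (x)
  "fxdllxfl" → prefix "fxd" already present; 5 new (l, l, x, f, l)
Total nodes = 7 + 10 + 6 + 4 + 4 + 4 + 5 + 3 + 7 + 4 + 1 + 5 = 60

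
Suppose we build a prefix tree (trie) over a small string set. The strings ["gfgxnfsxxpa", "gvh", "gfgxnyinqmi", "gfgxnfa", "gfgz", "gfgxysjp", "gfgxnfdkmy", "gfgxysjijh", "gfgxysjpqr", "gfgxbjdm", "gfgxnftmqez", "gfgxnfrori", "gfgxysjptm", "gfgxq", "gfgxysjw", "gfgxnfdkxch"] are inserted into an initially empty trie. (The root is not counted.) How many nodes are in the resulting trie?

Insert word by word; a character creates a node only if that edge doesn't already exist:
  "gfgxnfsxxpa" → 11 new (g, f, g, x, n, f, s, x, x, p, a)
  "gvh" → prefix "g" already present; 2 new (v, h)
  "gfgxnyinqmi" → prefix "gfgxn" already present; 6 new (y, i, n, q, m, i)
  "gfgxnfa" → prefix "gfgxnf" already present; 1 new (a)
  "gfgz" → prefix "gfg" already present; 1 new (z)
  "gfgxysjp" → prefix "gfgx" already present; 4 new (y, s, j, p)
  "gfgxnfdkmy" → prefix "gfgxnf" already present; 4 new (d, k, m, y)
  "gfgxysjijh" → prefix "gfgxysj" already present; 3 new (i, j, h)
  "gfgxysjpqr" → prefix "gfgxysjp" already present; 2 new (q, r)
  "gfgxbjdm" → prefix "gfgx" already present; 4 new (b, j, d, m)
  "gfgxnftmqez" → prefix "gfgxnf" already present; 5 new (t, m, q, e, z)
  "gfgxnfrori" → prefix "gfgxnf" already present; 4 new (r, o, r, i)
  "gfgxysjptm" → prefix "gfgxysjp" already present; 2 new (t, m)
  "gfgxq" → prefix "gfgx" already present; 1 new (q)
  "gfgxysjw" → prefix "gfgxysj" already present; 1 new (w)
  "gfgxnfdkxch" → prefix "gfgxnfdk" already present; 3 new (x, c, h)
Total nodes = 11 + 2 + 6 + 1 + 1 + 4 + 4 + 3 + 2 + 4 + 5 + 4 + 2 + 1 + 1 + 3 = 54

54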